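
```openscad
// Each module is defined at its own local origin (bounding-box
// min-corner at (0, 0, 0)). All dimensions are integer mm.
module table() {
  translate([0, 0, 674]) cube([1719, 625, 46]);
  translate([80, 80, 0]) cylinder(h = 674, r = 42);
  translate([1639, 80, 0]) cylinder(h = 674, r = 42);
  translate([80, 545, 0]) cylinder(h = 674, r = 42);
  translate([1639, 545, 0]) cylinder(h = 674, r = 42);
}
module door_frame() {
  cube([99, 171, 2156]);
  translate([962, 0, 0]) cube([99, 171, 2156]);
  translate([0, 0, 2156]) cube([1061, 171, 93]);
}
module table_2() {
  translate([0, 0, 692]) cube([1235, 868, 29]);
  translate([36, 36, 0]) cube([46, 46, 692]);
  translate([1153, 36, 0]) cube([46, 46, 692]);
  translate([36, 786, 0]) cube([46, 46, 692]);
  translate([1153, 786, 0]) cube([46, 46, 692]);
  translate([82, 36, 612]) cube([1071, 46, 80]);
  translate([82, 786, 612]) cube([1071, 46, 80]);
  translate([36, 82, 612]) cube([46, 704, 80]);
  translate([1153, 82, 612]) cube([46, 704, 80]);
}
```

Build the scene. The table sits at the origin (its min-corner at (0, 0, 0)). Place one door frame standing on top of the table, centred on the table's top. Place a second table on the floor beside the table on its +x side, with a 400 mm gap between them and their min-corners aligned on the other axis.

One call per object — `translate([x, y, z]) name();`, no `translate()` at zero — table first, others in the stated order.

table();
translate([329, 227, 720]) door_frame();
translate([2119, 0, 0]) table_2();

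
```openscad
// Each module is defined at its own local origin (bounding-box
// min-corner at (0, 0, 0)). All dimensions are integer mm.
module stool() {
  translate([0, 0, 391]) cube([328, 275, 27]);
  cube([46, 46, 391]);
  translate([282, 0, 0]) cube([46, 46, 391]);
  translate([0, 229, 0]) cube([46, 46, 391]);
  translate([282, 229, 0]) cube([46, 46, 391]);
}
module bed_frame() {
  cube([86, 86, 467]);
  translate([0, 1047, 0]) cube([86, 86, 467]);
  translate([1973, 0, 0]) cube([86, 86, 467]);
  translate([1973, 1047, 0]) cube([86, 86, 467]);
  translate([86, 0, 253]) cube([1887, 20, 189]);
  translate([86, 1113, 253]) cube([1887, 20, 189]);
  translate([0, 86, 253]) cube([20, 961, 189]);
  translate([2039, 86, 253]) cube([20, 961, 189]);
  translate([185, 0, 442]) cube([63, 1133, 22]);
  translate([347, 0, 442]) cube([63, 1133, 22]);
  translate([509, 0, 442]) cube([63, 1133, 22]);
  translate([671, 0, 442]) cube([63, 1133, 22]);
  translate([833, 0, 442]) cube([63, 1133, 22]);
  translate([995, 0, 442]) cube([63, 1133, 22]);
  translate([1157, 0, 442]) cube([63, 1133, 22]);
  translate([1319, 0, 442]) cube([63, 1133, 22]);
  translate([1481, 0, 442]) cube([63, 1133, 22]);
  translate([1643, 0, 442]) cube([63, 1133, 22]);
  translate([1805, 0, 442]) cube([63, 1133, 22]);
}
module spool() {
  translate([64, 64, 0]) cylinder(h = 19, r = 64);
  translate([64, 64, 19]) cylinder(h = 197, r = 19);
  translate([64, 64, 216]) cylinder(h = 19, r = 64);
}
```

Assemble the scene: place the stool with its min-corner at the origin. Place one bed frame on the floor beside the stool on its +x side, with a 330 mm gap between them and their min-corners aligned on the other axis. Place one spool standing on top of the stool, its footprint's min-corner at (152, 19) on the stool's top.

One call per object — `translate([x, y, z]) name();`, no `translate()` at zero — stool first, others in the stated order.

stool();
translate([658, 0, 0]) bed_frame();
translate([152, 19, 418]) spool();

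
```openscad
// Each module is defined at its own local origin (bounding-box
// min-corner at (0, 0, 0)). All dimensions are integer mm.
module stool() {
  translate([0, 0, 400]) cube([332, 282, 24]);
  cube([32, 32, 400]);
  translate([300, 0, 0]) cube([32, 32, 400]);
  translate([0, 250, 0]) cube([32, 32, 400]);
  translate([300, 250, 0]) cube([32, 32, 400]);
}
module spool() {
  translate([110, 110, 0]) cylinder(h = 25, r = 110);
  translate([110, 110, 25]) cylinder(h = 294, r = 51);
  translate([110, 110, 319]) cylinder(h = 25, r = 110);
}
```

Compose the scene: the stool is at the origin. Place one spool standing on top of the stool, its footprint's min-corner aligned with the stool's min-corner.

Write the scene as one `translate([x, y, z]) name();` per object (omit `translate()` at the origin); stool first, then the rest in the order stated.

stool();
translate([0, 0, 424]) spool();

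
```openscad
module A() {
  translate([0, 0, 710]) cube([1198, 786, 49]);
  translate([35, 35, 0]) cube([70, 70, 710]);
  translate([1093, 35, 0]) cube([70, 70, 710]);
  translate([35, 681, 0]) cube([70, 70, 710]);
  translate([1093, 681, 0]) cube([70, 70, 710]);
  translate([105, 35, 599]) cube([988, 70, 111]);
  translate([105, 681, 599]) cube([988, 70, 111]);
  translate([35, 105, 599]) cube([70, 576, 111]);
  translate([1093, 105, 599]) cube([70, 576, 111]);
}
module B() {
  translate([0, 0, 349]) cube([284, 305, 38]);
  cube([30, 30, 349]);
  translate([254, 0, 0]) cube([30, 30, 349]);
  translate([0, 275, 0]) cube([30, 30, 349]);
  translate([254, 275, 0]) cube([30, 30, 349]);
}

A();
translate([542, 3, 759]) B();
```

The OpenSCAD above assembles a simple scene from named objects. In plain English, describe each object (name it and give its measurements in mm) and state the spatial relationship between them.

A is a table with a 1198×786 mm rectangular top, 49 mm thick, top surface at z = 759 mm, supported by four 70×70 mm square legs, each inset 35 mm from the nearest pair of top edges, running from the floor. Four apron rails, 70 mm thick and 111 mm tall, run between adjacent legs with their top edges flush with the underside of the top and their outer faces flush with the legs' outer faces.

B is a four-legged stool. The seat is a 284×305×38 mm slab whose top surface is at z = 387 mm; four square legs, each 30×30 mm in cross-section, run from the floor (z = 0) to the underside of the seat, each flush with a corner of the seat.

The stool is on top of the table.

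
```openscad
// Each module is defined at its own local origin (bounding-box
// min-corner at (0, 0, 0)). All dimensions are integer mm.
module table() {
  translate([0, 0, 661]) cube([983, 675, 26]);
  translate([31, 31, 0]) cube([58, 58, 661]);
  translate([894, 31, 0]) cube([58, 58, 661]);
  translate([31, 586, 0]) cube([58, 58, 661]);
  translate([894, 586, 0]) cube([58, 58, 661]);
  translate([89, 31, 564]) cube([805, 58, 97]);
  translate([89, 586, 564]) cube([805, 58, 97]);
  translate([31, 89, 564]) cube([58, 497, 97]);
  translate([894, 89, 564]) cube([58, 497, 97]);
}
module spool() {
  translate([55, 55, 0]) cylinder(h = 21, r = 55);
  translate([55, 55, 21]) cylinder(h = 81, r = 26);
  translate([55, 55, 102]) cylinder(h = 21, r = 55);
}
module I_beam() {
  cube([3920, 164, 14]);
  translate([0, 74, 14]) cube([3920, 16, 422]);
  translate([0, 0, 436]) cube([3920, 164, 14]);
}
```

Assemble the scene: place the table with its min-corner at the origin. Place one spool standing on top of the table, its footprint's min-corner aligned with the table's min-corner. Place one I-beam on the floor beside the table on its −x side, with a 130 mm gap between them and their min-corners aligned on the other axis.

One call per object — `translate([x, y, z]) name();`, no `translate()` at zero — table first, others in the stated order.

table();
translate([0, 0, 687]) spool();
translate([-4050, 0, 0]) I_beam();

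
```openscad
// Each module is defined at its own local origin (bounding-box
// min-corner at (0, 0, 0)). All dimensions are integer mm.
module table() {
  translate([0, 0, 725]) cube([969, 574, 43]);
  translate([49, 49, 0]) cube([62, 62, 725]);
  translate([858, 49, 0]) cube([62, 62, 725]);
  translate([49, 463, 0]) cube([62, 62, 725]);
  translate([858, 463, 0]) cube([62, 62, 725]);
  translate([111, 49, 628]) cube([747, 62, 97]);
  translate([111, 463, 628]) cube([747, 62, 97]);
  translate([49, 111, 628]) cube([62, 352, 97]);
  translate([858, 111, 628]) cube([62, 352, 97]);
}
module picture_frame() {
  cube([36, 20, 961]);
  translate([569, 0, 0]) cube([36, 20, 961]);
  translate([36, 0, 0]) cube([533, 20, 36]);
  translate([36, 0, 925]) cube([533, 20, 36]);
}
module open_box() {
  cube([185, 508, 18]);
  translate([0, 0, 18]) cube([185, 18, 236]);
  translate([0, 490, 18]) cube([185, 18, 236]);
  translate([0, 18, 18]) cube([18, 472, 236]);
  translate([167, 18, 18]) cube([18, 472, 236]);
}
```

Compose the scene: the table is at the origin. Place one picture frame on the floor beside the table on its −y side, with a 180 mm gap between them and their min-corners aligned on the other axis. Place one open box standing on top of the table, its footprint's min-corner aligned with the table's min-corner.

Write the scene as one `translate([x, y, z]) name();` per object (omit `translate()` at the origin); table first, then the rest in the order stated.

table();
translate([0, -200, 0]) picture_frame();
translate([0, 0, 768]) open_box();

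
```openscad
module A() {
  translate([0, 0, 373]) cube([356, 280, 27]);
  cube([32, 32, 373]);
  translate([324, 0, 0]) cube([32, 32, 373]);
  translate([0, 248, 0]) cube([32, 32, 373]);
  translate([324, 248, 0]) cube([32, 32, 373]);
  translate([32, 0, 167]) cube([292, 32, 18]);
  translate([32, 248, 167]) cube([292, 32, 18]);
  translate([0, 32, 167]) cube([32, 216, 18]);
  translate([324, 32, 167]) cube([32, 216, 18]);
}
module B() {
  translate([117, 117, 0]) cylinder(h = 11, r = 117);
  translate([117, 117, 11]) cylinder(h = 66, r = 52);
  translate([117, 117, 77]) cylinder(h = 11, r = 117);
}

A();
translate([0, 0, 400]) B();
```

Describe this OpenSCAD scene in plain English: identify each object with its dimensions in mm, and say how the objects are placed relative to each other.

A is a four-legged stool. The seat is 356×280 mm, 27 mm thick, top at z = 400 mm. It stands on four square legs, each 32×32 mm in cross-section, from z = 0 to the seat underside, each flush with a corner of the seat. Four stretchers, 32 mm wide and 18 mm tall, connect adjacent legs with their undersides at z = 167 mm, each running between the inner faces of the legs it joins and aligned with the legs' outer faces on the other axis.

B is a spool: two coaxial disc flanges of radius 117 mm and thickness 11 mm, joined by a core cylinder of radius 52 mm and height 66 mm. The lower flange rests on z = 0 and the three cylinders share a vertical axis.

The spool is on top of the stool.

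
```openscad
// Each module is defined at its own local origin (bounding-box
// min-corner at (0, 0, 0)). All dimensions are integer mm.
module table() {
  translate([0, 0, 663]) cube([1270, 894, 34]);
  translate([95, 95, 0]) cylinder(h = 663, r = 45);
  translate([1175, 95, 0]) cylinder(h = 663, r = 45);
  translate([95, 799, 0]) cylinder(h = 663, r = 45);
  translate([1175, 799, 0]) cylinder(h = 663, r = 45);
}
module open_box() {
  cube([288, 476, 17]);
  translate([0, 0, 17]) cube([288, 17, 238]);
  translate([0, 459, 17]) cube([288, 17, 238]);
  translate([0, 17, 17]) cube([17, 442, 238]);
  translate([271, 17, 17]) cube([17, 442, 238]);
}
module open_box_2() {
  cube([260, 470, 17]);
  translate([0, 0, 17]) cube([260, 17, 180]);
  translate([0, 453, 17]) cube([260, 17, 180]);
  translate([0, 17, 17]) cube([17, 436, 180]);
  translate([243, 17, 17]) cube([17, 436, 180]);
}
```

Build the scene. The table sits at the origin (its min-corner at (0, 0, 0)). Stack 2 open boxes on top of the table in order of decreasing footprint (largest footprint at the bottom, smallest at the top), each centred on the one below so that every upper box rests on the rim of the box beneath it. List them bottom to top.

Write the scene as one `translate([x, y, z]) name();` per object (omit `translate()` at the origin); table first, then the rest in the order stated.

table();
translate([491, 209, 697]) open_box();
translate([505, 212, 952]) open_box_2();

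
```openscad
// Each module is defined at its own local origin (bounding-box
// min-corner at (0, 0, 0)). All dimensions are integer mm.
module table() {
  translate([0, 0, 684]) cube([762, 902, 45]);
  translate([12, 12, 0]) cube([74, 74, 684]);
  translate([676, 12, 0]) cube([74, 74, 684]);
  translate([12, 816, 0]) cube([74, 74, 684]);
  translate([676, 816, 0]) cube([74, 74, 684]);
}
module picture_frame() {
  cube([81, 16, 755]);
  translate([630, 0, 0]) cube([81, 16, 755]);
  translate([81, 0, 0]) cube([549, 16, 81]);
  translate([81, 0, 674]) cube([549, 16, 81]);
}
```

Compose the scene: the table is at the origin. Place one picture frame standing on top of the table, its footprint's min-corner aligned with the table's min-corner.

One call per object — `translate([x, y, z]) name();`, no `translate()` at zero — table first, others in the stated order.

table();
translate([0, 0, 729]) picture_frame();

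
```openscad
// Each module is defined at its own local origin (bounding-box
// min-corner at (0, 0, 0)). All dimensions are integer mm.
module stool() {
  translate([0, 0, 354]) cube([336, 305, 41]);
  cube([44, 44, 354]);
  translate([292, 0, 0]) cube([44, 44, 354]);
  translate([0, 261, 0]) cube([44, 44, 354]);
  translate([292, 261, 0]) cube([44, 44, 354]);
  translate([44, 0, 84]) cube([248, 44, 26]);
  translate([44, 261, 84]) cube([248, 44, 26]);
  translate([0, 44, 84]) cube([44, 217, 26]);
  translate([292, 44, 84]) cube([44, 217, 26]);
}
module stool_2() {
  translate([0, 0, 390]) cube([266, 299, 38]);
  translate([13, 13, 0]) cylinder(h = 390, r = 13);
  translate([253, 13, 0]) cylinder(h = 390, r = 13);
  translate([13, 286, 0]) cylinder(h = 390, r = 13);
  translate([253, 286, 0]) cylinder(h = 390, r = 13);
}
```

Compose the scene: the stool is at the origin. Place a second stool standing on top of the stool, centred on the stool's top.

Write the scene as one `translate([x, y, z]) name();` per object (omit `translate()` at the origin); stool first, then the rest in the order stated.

stool();
translate([35, 3, 395]) stool_2();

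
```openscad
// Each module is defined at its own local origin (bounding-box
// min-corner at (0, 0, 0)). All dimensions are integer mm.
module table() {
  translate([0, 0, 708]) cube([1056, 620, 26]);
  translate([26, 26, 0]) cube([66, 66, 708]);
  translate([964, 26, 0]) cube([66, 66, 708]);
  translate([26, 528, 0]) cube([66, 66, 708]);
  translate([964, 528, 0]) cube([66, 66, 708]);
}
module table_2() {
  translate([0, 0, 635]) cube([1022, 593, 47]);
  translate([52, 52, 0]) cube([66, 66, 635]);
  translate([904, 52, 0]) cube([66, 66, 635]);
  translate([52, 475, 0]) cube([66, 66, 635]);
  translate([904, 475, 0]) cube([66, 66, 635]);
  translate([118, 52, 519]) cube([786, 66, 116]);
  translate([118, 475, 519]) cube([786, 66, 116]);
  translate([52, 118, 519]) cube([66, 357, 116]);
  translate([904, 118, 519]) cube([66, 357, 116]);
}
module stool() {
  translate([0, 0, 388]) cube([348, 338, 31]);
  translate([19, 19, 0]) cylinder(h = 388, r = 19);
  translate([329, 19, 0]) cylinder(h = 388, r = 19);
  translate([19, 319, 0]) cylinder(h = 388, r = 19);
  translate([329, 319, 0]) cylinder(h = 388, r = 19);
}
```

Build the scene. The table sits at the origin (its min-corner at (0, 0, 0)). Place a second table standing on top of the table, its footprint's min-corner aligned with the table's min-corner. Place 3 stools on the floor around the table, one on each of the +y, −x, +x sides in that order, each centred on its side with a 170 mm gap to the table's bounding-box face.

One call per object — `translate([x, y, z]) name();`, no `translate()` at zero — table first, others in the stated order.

table();
translate([0, 0, 734]) table_2();
translate([354, 790, 0]) stool();
translate([-518, 141, 0]) stool();
translate([1226, 141, 0]) stool();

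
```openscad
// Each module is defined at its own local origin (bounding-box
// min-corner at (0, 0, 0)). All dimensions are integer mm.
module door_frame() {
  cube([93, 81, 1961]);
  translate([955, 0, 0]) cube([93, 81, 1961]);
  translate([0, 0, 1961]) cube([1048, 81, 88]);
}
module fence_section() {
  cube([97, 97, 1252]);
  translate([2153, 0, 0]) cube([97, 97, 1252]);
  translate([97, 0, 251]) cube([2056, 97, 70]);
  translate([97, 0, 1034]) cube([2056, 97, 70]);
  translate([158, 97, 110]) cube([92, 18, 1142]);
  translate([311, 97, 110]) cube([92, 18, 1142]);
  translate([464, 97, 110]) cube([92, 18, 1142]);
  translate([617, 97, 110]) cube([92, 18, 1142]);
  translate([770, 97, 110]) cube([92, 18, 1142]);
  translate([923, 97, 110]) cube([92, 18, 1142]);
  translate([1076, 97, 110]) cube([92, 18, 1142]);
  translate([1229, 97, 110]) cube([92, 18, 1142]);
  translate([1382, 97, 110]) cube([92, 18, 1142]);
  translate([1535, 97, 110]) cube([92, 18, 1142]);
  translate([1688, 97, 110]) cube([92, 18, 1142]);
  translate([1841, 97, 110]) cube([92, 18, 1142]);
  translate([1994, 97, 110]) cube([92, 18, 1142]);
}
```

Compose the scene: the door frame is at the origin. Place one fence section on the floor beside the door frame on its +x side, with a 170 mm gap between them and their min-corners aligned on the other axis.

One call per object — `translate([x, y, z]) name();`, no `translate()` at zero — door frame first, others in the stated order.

door_frame();
translate([1218, 0, 0]) fence_section();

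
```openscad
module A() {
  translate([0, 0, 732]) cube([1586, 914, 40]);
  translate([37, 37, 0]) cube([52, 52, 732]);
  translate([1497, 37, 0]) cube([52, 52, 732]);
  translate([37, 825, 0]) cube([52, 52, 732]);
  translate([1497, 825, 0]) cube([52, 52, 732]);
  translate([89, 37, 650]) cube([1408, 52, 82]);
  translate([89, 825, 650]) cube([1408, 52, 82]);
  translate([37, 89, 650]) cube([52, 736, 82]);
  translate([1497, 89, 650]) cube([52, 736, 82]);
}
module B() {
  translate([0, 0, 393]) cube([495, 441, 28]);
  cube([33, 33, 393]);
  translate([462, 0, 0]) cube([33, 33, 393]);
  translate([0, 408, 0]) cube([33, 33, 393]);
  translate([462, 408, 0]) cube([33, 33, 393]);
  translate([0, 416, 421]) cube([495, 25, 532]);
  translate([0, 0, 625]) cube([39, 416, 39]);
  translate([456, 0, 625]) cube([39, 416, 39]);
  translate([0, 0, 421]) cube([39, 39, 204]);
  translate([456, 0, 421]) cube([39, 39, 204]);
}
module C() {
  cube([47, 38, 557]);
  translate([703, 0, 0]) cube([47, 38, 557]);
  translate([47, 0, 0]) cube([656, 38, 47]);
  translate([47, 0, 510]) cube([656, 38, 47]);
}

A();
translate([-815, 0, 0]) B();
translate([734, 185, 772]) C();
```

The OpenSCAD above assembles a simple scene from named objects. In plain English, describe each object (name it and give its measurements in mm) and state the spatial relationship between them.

A is a table with a 1586×914 mm rectangular top, 40 mm thick, top surface at z = 772 mm, supported by four 52×52 mm square legs, each inset 37 mm from the nearest pair of top edges, running from the floor. Four apron rails, 52 mm thick and 82 mm tall, run between adjacent legs with their top edges flush with the underside of the top and their outer faces flush with the legs' outer faces.

B is a chair. The seat is a 495×441×28 mm slab with its top at z = 421 mm, on four 33×33 mm corner legs (flush with the seat edges, standing on z = 0). A flat backrest 25 mm thick, 532 mm tall, spans the full seat width and rises from the seat top along its +y edge, rear face flush with the rear of the seat. Two armrests of 39×39 mm section run along each side from the seat's front edge to the front of the backrest, top faces 243 mm above the seat top and outer faces flush with the seat's x-edges; a 39×39 mm post under the front of each armrest stands on the seat at the front corner.

C is a rectangular picture frame lying in the x–z plane (depth along y). The opening is 656 mm wide (x) by 463 mm tall (z), surrounded by a border 47 mm wide on all four sides. The frame is 38 mm deep and is made of two full-height vertical stiles with two horizontal rails fitted between them.

The chair is on the floor beside the table on its −x side. The picture frame is on top of the table.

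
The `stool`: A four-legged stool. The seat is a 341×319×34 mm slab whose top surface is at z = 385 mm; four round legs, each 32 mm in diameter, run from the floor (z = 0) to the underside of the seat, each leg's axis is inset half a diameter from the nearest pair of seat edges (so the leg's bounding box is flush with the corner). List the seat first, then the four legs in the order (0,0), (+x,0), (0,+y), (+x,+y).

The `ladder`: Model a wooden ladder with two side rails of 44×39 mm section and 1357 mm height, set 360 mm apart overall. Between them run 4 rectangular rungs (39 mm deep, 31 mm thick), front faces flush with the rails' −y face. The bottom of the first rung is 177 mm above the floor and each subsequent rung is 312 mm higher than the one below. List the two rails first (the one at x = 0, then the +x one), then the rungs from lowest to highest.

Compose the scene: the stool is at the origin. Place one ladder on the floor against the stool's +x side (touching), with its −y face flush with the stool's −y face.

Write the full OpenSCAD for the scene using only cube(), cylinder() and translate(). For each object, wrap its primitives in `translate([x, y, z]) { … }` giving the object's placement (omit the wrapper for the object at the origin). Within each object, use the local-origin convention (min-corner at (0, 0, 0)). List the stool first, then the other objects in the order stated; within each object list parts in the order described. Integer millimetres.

translate([0, 0, 351]) cube([341, 319, 34]);
translate([16, 16, 0]) cylinder(h = 351, r = 16);
translate([325, 16, 0]) cylinder(h = 351, r = 16);
translate([16, 303, 0]) cylinder(h = 351, r = 16);
translate([325, 303, 0]) cylinder(h = 351, r = 16);
translate([341, 0, 0]) {
  cube([44, 39, 1357]);
  translate([316, 0, 0]) cube([44, 39, 1357]);
  translate([44, 0, 177]) cube([272, 39, 31]);
  translate([44, 0, 489]) cube([272, 39, 31]);
  translate([44, 0, 801]) cube([272, 39, 31]);
  translate([44, 0, 1113]) cube([272, 39, 31]);
}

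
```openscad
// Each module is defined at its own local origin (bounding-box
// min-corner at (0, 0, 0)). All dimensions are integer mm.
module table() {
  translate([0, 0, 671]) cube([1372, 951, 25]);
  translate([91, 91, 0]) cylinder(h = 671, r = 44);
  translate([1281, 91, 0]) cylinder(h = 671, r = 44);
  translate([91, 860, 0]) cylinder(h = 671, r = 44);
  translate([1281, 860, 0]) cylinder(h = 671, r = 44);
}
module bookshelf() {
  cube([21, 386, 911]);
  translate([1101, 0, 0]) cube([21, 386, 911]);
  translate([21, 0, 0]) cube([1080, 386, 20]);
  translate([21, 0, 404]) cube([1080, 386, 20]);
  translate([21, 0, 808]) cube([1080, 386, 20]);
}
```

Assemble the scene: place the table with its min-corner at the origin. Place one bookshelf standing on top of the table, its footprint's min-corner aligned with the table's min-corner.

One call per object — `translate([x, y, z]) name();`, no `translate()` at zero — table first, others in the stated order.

table();
translate([0, 0, 696]) bookshelf();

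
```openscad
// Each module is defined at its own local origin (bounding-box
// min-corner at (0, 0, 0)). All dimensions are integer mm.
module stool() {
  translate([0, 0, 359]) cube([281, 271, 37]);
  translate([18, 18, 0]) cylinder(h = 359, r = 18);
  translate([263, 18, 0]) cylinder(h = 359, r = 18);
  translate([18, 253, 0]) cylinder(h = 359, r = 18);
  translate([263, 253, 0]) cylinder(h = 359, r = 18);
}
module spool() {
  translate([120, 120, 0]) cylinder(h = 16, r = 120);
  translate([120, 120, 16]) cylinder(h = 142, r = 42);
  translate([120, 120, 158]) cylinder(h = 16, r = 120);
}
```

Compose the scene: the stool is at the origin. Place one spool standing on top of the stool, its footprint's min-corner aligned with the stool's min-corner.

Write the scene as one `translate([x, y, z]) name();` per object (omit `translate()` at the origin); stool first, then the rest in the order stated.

stool();
translate([0, 0, 396]) spool();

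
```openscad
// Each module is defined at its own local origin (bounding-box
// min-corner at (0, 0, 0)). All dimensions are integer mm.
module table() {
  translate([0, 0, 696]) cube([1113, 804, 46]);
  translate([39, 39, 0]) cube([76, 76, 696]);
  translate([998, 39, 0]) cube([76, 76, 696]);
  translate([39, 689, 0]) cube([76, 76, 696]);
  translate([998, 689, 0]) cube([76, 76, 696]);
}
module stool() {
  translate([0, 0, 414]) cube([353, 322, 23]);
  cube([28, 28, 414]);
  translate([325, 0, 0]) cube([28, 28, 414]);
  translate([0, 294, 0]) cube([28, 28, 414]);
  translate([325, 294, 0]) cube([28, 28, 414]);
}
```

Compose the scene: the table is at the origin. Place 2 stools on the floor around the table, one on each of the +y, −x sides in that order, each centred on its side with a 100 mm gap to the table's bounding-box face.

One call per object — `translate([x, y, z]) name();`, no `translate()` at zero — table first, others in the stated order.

table();
translate([380, 904, 0]) stool();
translate([-453, 241, 0]) stool();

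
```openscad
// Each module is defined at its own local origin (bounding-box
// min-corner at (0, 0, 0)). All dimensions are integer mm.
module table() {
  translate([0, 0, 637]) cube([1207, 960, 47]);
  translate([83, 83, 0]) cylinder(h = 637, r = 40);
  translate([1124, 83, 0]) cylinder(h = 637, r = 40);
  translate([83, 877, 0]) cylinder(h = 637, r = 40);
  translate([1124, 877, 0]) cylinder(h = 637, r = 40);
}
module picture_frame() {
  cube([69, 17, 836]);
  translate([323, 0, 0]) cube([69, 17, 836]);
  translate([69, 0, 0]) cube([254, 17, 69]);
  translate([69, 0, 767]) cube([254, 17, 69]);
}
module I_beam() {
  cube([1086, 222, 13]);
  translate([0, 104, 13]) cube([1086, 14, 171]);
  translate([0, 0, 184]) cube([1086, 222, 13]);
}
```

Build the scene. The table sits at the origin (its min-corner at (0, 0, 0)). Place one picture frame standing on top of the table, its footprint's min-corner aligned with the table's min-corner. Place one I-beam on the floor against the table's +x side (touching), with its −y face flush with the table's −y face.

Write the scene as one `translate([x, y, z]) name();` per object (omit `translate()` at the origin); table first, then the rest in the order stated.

table();
translate([0, 0, 684]) picture_frame();
translate([1207, 0, 0]) I_beam();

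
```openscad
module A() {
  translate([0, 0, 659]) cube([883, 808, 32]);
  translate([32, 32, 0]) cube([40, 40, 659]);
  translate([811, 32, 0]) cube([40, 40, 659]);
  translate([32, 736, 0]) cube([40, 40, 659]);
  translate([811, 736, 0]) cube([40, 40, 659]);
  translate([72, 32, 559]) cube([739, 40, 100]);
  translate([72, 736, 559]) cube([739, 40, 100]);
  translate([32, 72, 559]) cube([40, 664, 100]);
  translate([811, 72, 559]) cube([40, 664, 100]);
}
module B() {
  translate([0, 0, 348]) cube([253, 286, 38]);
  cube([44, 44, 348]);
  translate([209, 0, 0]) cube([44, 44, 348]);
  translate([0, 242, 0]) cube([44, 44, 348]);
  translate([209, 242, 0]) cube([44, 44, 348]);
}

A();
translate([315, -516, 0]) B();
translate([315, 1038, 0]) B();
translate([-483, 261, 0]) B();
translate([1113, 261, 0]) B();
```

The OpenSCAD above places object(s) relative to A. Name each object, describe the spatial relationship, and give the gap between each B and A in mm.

Each stool's nearest face is 230 mm from the table's bounding box.

A is a table. B is a stool. Four stools sit around the table at the −y, +y, −x, +x sides. The gap between each stool and the table is 230 mm.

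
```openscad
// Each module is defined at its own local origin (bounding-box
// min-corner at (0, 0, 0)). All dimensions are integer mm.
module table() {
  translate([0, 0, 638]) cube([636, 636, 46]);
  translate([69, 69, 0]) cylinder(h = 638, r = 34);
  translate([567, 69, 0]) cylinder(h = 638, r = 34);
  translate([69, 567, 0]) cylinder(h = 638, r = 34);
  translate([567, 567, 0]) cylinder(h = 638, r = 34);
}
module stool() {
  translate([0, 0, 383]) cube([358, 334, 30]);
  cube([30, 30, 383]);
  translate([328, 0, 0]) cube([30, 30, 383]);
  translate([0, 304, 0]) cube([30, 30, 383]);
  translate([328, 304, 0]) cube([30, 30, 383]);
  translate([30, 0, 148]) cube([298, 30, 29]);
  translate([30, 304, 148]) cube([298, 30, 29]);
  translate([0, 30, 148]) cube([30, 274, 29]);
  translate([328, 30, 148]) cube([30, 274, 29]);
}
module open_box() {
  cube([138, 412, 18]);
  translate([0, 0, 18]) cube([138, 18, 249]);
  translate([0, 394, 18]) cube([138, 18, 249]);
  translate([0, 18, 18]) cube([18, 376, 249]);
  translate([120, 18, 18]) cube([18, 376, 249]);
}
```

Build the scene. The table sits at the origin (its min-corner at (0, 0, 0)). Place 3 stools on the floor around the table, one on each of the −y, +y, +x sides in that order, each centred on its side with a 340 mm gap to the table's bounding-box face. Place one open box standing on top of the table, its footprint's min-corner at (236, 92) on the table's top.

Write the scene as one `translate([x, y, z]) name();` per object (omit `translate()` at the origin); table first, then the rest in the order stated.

table();
translate([139, -674, 0]) stool();
translate([139, 976, 0]) stool();
translate([976, 151, 0]) stool();
translate([236, 92, 684]) open_box();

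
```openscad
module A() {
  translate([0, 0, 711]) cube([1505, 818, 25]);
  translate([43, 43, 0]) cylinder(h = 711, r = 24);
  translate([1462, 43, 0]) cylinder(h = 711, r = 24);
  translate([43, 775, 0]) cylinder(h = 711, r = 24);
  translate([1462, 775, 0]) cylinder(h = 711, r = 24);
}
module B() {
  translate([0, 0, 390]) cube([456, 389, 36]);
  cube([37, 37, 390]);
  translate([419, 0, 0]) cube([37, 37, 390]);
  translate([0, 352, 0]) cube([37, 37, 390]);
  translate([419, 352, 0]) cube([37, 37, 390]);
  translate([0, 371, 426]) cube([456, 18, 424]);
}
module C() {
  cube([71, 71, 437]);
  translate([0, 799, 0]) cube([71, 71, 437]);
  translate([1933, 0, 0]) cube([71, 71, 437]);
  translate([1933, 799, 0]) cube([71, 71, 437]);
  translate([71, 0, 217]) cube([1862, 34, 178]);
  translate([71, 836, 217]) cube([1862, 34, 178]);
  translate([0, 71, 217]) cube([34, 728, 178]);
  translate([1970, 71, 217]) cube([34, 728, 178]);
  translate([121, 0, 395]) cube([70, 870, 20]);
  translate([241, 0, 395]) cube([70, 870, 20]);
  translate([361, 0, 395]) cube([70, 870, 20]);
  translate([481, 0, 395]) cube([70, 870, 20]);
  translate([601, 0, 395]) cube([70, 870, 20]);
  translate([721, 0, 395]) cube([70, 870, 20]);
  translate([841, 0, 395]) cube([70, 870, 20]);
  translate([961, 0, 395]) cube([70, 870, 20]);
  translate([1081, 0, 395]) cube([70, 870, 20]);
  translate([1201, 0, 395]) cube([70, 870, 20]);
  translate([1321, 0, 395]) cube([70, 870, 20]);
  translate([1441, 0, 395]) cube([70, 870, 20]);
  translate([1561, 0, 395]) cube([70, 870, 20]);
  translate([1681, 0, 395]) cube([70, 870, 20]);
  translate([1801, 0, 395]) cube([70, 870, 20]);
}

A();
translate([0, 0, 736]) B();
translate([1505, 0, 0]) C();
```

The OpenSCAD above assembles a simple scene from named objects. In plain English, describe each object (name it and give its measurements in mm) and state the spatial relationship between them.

A is a rectangular dining table. The top is 1505×818×25 mm with its upper surface at z = 736 mm. It stands on four round legs of 48 mm diameter, each leg's bounding box inset 19 mm from the nearest pair of top edges, running from the floor to the underside of the top.

B is a chair: 456×389 mm seat, 36 mm thick, top at z = 426 mm, on four 37 mm square corner legs flush with the seat edges. A 18 mm thick backrest slab spans the full seat width, extending 424 mm above the seat top, its back face flush with the seat's +y edge.

C is a bed frame 2004 mm long (x) by 870 mm wide (y). Four 71×71 mm corner posts, 437 mm tall, at the corners of the footprint. Four rails of 34 mm thickness and 178 mm height run between adjacent posts with their undersides at z = 217 mm, their outer faces flush with the outside of the frame (the two x-running rails run between the posts' inner faces; the two y-running rails run between the posts' inner faces). 15 slats, each 70 mm wide (x) and 20 mm thick, lie across the top of the two x-running rails, running the full 870 mm width of the frame in y; the slats are evenly spaced along x between the inner faces of the end posts with equal gaps (rounded down to the nearest mm) at the −x end and between each pair — any rounding remainder accumulates at the +x end.

The chair is on top of the table. The bed frame is against the table's +x side, with their −y faces flush.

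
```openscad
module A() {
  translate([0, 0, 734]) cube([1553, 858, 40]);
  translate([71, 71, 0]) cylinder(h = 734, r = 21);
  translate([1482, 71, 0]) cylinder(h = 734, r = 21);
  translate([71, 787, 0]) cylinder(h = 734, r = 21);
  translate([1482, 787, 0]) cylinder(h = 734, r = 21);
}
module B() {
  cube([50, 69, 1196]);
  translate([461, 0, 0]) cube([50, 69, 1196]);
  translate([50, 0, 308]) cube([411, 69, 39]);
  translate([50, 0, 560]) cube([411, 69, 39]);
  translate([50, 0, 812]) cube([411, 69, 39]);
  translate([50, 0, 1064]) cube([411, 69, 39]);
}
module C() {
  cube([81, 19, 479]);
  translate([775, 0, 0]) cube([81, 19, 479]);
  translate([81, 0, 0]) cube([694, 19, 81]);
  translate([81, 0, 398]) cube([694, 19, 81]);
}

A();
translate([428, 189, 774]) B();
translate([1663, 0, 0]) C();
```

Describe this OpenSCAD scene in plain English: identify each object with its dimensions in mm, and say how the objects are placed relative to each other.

A is a rectangular dining table. The top is 1553×858×40 mm with its upper surface at z = 774 mm. It stands on four round legs of 42 mm diameter, each leg's bounding box inset 50 mm from the nearest pair of top edges, running from the floor to the underside of the top.

B is a straight ladder. Two 50×69 mm vertical rails, 1196 mm tall, stand 511 mm apart (outside-to-outside) with their front faces coplanar on the −y side. 4 rungs, each 69 mm deep and 39 mm tall, span between the inner faces of the rails, front faces flush with the rails. The lowest rung's underside is at z = 308 mm and rungs are spaced 252 mm apart (underside to underside).

C is a rectangular picture frame lying in the x–z plane (depth along y). The opening is 694 mm wide (x) by 317 mm tall (z), surrounded by a border 81 mm wide on all four sides. The frame is 19 mm deep and is made of two full-height vertical stiles with two horizontal rails fitted between them.

The ladder is on top of the table. The picture frame is on the floor beside the table on its +x side.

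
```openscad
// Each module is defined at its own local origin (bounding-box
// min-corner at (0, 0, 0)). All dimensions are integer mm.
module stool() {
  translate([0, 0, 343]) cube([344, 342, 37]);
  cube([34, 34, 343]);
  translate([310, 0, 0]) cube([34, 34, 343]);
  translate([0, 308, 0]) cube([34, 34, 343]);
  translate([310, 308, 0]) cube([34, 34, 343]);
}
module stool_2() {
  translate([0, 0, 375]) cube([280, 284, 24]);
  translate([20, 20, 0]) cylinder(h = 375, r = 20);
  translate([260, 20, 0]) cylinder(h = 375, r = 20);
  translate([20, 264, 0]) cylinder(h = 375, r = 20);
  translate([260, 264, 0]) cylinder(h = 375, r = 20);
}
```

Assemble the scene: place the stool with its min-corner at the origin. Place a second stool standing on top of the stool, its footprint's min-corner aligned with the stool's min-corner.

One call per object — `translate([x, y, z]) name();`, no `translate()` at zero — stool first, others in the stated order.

stool();
translate([0, 0, 380]) stool_2();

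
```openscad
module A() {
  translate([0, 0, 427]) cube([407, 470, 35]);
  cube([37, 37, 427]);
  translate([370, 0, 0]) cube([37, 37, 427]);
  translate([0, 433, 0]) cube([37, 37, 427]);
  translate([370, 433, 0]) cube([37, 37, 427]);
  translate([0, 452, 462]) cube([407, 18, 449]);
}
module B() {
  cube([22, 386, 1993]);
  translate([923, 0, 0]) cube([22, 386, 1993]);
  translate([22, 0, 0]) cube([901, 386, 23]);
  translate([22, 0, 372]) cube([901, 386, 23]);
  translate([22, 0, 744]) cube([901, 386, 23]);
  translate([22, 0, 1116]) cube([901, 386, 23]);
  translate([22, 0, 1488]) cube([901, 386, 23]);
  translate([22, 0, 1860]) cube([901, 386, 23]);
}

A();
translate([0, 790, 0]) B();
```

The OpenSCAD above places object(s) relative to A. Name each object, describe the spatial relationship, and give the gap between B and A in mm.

The bookshelf's nearest face is 320 mm from the chair's +y face.

A is a chair. B is a bookshelf. The bookshelf is on the floor beside the chair on its +y side. The gap between the bookshelf and the chair is 320 mm.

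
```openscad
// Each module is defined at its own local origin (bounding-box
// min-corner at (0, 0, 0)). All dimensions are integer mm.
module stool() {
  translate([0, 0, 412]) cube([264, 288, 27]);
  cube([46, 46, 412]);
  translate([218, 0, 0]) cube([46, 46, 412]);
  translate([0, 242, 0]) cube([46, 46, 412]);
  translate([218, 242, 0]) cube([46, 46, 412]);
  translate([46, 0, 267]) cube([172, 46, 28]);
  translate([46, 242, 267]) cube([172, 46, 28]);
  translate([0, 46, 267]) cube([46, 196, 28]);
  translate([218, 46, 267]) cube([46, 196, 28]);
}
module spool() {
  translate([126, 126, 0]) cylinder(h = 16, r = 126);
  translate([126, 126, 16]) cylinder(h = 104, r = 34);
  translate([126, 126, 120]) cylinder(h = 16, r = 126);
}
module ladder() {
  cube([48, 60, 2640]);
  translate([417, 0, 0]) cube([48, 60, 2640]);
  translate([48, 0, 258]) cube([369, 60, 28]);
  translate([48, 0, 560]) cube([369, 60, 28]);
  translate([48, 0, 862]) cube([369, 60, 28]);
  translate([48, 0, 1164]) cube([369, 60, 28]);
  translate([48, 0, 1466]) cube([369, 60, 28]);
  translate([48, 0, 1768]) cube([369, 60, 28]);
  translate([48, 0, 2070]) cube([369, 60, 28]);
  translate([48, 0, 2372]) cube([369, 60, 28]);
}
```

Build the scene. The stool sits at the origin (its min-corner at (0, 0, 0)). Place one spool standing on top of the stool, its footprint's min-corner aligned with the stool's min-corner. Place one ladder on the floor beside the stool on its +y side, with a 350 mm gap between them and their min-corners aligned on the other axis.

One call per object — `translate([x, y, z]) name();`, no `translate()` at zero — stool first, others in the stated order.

stool();
translate([0, 0, 439]) spool();
translate([0, 638, 0]) ladder();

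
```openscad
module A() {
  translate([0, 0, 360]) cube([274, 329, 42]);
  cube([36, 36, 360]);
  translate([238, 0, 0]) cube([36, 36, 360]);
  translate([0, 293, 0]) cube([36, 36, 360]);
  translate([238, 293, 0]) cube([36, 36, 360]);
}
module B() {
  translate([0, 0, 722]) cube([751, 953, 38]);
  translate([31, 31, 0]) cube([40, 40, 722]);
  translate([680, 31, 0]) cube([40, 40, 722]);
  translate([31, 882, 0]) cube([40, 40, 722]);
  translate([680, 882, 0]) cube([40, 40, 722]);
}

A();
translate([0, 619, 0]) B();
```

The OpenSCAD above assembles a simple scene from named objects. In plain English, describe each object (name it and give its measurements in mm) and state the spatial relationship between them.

A is a simple wooden stool: a rectangular seat 274 mm (x) by 329 mm (y), 42 mm thick, top face at z = 402 mm, on four square legs, each 36×36 mm in cross-section. The legs rest on z = 0, each flush with a corner of the seat.

B is a rectangular dining table. The top is 751×953×38 mm with its upper surface at z = 760 mm. It stands on four 40×40 mm square legs, each inset 31 mm from the nearest pair of top edges, running from the floor to the underside of the top.

The table is on the floor beside the stool on its +y side.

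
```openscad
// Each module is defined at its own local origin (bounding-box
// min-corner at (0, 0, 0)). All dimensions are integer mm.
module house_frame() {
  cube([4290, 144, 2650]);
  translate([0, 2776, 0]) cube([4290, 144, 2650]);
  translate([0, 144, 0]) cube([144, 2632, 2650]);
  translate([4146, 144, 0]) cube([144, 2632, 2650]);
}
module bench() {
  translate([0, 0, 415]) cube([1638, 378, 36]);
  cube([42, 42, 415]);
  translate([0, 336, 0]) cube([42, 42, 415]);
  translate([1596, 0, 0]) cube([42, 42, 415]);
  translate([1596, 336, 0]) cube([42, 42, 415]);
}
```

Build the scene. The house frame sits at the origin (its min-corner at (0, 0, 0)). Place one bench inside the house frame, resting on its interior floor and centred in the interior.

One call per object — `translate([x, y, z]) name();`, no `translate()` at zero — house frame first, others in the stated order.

house_frame();
translate([1326, 1271, 0]) bench();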